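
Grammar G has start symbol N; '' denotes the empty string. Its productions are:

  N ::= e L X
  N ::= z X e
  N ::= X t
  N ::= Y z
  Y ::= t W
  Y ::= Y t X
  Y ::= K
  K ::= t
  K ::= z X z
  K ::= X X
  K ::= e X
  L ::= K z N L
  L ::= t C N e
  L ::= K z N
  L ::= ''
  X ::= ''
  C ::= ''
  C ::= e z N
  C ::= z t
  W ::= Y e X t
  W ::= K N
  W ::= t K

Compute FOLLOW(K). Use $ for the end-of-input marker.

{ e, t, z }

In Y ::= K: K is at the end, add FOLLOW(Y) = { e, t, z }.
In L ::= K z N L: add FIRST(z N L) = { z }.
In L ::= K z N: add FIRST(z N) = { z }.
In W ::= K N: add FIRST(N) = { e, t, z }.
In W ::= t K: K is at the end, add FOLLOW(W) = { e, t, z }.
Union: FOLLOW(K) = { e, t, z }.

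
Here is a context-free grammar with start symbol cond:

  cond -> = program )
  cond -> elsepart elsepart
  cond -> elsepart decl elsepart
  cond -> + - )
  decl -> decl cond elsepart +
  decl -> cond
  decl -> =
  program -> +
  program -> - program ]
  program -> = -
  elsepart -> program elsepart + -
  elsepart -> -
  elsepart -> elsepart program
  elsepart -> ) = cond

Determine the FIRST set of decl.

{ ), +, -, = }

From decl -> decl cond elsepart +: add FIRST(decl) = { ), +, -, = }.
From decl -> cond: add FIRST(cond) = { ), +, -, = }.
decl -> = contributes {=}.
Union: FIRST(decl) = { ), +, -, = }.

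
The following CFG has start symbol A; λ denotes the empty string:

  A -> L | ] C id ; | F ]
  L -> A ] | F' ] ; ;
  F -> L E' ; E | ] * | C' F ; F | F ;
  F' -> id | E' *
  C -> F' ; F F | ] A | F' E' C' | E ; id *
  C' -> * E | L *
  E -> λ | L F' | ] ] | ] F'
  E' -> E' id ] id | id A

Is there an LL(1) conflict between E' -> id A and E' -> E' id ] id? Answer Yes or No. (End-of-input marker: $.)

FIRST(id A) = { id } and FIRST(E' id ] id) = { id }.
Both contain id, so the two alternatives are not disjoint — LL(1) conflict.

Yes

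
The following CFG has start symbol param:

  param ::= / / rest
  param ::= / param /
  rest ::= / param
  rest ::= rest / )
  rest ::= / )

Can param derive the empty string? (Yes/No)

No nonterminal in this grammar is nullable.
No production of param has an RHS whose symbols are all nullable, so param is not nullable.

No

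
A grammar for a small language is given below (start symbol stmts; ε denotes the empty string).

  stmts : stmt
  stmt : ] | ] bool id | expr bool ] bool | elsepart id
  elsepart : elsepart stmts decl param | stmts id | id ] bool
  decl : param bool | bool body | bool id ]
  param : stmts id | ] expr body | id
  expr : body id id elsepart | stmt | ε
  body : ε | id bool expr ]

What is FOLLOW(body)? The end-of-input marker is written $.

In decl : bool body: body is at the end, add FOLLOW(decl) = { ], bool, id }.
In param : ] expr body: body is at the end, add FOLLOW(param) = { ], bool, id }.
In expr : body id id elsepart: add FIRST(id id elsepart) = { id }.
Union: FOLLOW(body) = { ], bool, id }.

{ ], bool, id }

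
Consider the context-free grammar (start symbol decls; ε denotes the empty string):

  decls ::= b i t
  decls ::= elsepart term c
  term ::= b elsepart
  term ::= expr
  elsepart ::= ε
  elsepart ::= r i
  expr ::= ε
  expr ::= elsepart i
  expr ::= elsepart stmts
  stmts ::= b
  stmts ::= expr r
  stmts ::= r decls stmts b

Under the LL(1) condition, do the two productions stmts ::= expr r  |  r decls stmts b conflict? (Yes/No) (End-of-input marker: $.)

Yes

FIRST(expr r) = { b, i, r } and FIRST(r decls stmts b) = { r }.
Both contain r, so the two alternatives are not disjoint — LL(1) conflict.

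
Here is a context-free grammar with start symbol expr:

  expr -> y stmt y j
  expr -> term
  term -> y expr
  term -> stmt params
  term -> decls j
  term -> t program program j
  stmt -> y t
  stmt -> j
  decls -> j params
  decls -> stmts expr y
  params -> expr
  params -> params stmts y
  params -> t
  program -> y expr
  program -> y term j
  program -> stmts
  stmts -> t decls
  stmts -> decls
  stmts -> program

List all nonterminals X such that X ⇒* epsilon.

No nonterminal has an empty production or an RHS whose symbols are all nullable.

{ } (none)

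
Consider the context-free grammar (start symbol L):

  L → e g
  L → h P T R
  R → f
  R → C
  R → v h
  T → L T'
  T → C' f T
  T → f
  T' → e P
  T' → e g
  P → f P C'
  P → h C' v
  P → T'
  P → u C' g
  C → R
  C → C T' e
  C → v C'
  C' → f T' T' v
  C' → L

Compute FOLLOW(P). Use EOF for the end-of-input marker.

In L → h P T R: add FIRST(T R) = { e, f, h }.
In T' → e P: P is at the end, add FOLLOW(T') = { e, f, h, v }.
In P → f P C': add FIRST(C') = { e, f, h }.
Union: FOLLOW(P) = { e, f, h, v }.

{ e, f, h, v }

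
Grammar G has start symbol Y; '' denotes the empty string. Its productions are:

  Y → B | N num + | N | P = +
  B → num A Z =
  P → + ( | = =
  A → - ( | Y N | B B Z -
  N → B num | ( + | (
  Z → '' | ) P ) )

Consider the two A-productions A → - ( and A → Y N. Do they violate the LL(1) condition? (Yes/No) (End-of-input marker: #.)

No

FIRST(- () = { - } and FIRST(Y N) = { (, +, =, num }.
The FIRST sets are disjoint and neither alternative is nullable — no conflict.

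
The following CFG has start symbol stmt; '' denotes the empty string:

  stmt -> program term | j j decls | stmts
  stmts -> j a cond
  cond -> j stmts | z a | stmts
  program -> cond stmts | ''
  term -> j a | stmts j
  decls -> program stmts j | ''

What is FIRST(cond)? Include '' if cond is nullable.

cond -> j stmts contributes {j}.
cond -> z a contributes {z}.
From cond -> stmts: add FIRST(stmts) = { j }.
Union: FIRST(cond) = { j, z }.

{ j, z }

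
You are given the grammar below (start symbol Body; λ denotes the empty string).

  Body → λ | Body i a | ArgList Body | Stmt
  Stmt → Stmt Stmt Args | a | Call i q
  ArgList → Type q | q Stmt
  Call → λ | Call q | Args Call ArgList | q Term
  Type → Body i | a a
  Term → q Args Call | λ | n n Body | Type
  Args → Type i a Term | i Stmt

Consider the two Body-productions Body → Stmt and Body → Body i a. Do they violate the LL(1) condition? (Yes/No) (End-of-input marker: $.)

FIRST(Stmt) = { a, i, q } and FIRST(Body i a) = { a, i, q }.
Both contain a, so the two alternatives are not disjoint — LL(1) conflict.

Yes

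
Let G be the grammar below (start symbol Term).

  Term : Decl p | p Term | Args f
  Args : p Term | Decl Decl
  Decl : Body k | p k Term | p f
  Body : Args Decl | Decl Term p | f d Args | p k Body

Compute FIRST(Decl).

From Decl : Body k: add FIRST(Body) = { f, p }.
Decl : p k Term contributes {p}.
Decl : p f contributes {p}.
Union: FIRST(Decl) = { f, p }.

{ f, p }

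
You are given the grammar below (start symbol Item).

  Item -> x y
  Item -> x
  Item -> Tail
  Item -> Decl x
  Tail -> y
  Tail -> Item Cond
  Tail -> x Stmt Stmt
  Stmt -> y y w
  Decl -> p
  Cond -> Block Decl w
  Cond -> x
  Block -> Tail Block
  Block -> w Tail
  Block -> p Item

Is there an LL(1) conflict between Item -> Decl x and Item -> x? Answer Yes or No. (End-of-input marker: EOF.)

No

FIRST(Decl x) = { p } and FIRST(x) = { x }.
The FIRST sets are disjoint and neither alternative is nullable — no conflict.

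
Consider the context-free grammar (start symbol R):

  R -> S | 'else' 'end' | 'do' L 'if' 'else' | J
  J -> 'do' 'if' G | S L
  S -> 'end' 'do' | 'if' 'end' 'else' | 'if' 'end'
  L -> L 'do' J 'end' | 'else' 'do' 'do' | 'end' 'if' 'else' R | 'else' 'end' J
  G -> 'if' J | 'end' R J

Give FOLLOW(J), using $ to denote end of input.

In R -> J: J is at the end, add FOLLOW(R) = { $, 'do', 'end', 'if' }.
In L -> L 'do' J 'end': add FIRST('end') = { 'end' }.
In L -> 'else' 'end' J: J is at the end, add FOLLOW(L) = { $, 'do', 'end', 'if' }.
In G -> 'if' J: J is at the end, add FOLLOW(G) = { $, 'do', 'end', 'if' }.
In G -> 'end' R J: J is at the end, add FOLLOW(G) = { $, 'do', 'end', 'if' }.
Union: FOLLOW(J) = { $, 'do', 'end', 'if' }.

{ $, 'do', 'end', 'if' }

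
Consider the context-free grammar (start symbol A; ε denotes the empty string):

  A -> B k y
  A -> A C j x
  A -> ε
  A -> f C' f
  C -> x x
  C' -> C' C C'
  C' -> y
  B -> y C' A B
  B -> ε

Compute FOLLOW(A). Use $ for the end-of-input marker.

A is the start symbol, so $ ∈ FOLLOW(A).
In A -> A C j x: add FIRST(C j x) = { x }.
In B -> y C' A B: add FIRST(B)\{ε} = { y }.
  Since B is nullable, also add FOLLOW(B) = { k }.
Union: FOLLOW(A) = { $, k, x, y }.

{ $, k, x, y }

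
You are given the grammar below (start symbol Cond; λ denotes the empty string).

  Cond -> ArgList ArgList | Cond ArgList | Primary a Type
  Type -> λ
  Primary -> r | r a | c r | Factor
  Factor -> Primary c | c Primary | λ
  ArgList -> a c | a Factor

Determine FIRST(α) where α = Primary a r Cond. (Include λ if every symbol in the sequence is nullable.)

{ a, c, r }

Add FIRST(Primary)\{λ} = { c, r }; Primary is nullable, continue.
a is a terminal; add {a} and stop.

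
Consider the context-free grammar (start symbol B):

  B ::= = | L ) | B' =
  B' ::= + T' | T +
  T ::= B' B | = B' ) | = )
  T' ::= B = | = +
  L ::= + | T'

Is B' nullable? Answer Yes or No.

No nonterminal in this grammar is nullable.
No production of B' has an RHS whose symbols are all nullable, so B' is not nullable.

No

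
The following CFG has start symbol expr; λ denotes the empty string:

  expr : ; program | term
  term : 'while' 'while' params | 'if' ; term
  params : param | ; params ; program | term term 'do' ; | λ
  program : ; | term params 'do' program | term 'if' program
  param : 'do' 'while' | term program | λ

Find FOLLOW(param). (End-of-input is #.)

In params : param: param is at the end, add FOLLOW(params) = { #, 'do', 'if', 'while', ; }.
Union: FOLLOW(param) = { #, 'do', 'if', 'while', ; }.

{ #, 'do', 'if', 'while', ; }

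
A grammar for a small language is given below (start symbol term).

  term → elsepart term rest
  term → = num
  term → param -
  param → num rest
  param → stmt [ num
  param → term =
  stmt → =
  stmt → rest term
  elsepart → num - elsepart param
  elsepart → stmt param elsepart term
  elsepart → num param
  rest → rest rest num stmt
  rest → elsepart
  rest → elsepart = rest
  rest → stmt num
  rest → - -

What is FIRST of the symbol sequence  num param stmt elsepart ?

{ num }

num is a terminal; add {num} and stop.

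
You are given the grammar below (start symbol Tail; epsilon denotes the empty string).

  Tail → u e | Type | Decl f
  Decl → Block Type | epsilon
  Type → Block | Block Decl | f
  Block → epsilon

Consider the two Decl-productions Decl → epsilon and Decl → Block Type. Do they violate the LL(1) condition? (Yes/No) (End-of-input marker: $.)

Yes

FIRST(epsilon) = { epsilon } and FIRST(Block Type) = { f, epsilon }.
Both alternatives are nullable, violating the LL(1) condition.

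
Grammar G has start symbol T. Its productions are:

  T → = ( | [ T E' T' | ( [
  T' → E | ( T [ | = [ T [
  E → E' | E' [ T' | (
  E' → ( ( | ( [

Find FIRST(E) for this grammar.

{ ( }

From E → E': add FIRST(E') = { ( }.
From E → E' [ T': add FIRST(E') = { ( }.
E → ( contributes {(}.
Union: FIRST(E) = { ( }.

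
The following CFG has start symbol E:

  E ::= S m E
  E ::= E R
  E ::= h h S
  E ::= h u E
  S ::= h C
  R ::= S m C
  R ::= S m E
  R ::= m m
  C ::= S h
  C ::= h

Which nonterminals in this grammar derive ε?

{ } (none)

No nonterminal has an empty production or an RHS whose symbols are all nullable.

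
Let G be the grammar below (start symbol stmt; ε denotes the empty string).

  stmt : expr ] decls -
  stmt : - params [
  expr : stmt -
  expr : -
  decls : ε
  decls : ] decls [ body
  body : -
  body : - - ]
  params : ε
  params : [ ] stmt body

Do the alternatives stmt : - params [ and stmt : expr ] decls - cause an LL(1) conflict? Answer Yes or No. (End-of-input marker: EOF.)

Yes

FIRST(- params [) = { - } and FIRST(expr ] decls -) = { - }.
Both contain -, so the two alternatives are not disjoint — LL(1) conflict.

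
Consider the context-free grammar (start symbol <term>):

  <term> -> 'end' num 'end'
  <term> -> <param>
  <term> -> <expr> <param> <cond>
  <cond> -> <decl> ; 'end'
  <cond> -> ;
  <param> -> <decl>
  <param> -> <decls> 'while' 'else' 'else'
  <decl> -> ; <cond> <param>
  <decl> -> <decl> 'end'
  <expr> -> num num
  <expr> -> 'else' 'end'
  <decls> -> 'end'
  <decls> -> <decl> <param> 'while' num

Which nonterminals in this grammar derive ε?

No nonterminal has an empty production or an RHS whose symbols are all nullable.

{ } (none)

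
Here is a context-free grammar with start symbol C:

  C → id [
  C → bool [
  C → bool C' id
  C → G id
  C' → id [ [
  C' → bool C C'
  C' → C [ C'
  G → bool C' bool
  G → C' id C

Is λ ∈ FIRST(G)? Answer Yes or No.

No

No nonterminal in this grammar is nullable.
No production of G has an RHS whose symbols are all nullable, so G is not nullable.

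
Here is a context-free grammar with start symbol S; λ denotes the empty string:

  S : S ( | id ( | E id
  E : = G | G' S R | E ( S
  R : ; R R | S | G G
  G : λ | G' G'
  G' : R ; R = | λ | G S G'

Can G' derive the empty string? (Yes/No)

Yes

G' has an λ-production, so G' ⇒ λ.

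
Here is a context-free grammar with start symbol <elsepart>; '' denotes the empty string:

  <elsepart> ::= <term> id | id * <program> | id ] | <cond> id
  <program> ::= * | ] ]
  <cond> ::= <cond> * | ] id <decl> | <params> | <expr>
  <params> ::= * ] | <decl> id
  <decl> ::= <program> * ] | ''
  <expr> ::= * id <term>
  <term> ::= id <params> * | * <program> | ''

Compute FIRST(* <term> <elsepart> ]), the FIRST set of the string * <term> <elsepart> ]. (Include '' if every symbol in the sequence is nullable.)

{ * }

* is a terminal; add {*} and stop.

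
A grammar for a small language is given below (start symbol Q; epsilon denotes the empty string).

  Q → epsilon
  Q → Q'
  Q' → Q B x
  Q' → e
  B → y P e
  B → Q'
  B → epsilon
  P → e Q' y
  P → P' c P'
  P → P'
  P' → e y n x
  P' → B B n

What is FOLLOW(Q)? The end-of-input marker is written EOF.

{ EOF, e, x, y }

Q is the start symbol, so EOF ∈ FOLLOW(Q).
In Q' → Q B x: add FIRST(B x) = { e, x, y }.
Union: FOLLOW(Q) = { EOF, e, x, y }.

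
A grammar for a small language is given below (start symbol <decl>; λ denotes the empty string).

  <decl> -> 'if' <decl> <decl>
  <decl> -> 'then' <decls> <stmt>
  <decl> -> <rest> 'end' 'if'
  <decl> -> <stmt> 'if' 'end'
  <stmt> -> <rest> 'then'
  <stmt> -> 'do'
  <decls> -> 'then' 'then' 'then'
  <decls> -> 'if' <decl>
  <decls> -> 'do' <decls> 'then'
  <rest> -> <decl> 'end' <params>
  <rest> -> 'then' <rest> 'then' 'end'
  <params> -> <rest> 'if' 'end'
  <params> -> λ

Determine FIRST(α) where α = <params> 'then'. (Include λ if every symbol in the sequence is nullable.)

{ 'do', 'if', 'then' }

Add FIRST(<params>)\{λ} = { 'do', 'if', 'then' }; <params> is nullable, continue.
'then' is a terminal; add {'then'} and stop.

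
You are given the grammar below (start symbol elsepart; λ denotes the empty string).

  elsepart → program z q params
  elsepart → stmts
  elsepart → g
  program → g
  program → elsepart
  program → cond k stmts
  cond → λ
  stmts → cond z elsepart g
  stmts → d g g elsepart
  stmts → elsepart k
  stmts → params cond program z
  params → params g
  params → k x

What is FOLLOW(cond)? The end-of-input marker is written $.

{ d, g, k, z }

In program → cond k stmts: add FIRST(k stmts) = { k }.
In stmts → cond z elsepart g: add FIRST(z elsepart g) = { z }.
In stmts → params cond program z: add FIRST(program z) = { d, g, k, z }.
Union: FOLLOW(cond) = { d, g, k, z }.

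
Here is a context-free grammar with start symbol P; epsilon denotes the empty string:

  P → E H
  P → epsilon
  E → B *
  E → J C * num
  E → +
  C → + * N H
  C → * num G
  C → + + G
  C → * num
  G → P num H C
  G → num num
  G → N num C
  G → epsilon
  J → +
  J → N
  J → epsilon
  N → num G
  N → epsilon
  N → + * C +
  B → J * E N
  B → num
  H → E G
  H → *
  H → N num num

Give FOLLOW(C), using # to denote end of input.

{ #, *, +, num }

In E → J C * num: add FIRST(* num) = { * }.
In G → P num H C: C is at the end, add FOLLOW(G) = { #, *, +, num }.
In G → N num C: C is at the end, add FOLLOW(G) = { #, *, +, num }.
In N → + * C +: add FIRST(+) = { + }.
Union: FOLLOW(C) = { #, *, +, num }.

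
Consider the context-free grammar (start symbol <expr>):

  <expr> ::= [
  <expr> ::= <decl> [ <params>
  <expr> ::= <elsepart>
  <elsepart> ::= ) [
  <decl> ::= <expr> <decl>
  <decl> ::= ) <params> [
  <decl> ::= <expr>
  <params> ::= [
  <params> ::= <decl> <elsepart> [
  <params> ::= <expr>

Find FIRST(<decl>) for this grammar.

From <decl> ::= <expr> <decl>: add FIRST(<expr>) = { ), [ }.
<decl> ::= ) <params> [ contributes {)}.
From <decl> ::= <expr>: add FIRST(<expr>) = { ), [ }.
Union: FIRST(<decl>) = { ), [ }.

{ ), [ }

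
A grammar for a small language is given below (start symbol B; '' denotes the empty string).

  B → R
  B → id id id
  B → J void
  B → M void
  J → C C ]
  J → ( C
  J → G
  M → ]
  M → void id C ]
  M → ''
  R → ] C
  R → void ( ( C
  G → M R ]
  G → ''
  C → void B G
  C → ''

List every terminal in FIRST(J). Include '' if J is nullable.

{ (, ], void, '' }

From J → C C ]: C, C nullable, take FIRST(C) ∪ FIRST(C) ∪ {]} = { ], void }.
J → ( C contributes {(}.
From J → G: add FIRST(G) = { ], void, '' } (including '' since G is nullable).
Union: FIRST(J) = { (, ], void, '' }.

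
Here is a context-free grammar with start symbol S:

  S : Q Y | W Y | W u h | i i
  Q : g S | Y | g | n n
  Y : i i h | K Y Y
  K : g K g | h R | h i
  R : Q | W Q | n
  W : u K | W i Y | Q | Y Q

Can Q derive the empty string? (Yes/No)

No nonterminal in this grammar is nullable.
No production of Q has an RHS whose symbols are all nullable, so Q is not nullable.

No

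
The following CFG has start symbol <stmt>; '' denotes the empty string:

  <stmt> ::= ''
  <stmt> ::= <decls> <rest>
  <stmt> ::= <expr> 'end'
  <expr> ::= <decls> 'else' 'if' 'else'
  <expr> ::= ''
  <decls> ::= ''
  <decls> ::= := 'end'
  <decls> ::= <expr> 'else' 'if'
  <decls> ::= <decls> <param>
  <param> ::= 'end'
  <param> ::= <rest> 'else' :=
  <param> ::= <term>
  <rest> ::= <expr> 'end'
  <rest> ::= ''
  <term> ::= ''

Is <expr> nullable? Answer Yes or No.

<expr> has an ''-production, so <expr> ⇒ ''.

Yes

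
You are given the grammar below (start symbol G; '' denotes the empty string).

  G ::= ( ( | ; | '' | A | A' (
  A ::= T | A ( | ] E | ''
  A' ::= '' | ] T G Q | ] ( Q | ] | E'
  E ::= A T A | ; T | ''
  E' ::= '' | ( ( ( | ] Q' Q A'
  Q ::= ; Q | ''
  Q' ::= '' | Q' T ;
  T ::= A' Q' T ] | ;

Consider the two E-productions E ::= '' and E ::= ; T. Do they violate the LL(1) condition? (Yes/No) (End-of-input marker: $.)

Yes

FIRST('') = { '' } and FIRST(; T) = { ; }.
The first alternative is nullable and FOLLOW(E) = { $, (, ;, ] } shares ; with FIRST of the second — conflict.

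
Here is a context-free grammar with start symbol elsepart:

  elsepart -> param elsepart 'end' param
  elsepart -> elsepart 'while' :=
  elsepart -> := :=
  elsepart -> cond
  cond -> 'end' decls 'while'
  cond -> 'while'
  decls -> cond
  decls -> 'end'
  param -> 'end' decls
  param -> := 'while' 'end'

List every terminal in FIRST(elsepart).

{ 'end', 'while', := }

From elsepart -> param elsepart 'end' param: add FIRST(param) = { 'end', := }.
From elsepart -> elsepart 'while' :=: add FIRST(elsepart) = { 'end', 'while', := }.
elsepart -> := := contributes {:=}.
From elsepart -> cond: add FIRST(cond) = { 'end', 'while' }.
Union: FIRST(elsepart) = { 'end', 'while', := }.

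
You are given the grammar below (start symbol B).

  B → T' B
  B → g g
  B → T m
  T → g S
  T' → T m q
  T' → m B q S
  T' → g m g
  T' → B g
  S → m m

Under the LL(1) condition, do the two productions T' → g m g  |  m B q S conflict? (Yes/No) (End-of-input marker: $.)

No

FIRST(g m g) = { g } and FIRST(m B q S) = { m }.
The FIRST sets are disjoint and neither alternative is nullable — no conflict.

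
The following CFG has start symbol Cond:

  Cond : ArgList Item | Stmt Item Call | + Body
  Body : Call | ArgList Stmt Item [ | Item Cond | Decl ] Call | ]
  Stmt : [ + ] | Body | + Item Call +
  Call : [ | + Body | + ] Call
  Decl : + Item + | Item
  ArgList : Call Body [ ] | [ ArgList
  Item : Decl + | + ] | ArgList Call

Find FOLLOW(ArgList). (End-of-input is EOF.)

In Cond : ArgList Item: add FIRST(Item) = { +, [ }.
In Body : ArgList Stmt Item [: add FIRST(Stmt Item [) = { +, [, ] }.
In ArgList : [ ArgList: ArgList is at the end, add FOLLOW(ArgList) = { +, [, ] }.
In Item : ArgList Call: add FIRST(Call) = { +, [ }.
Union: FOLLOW(ArgList) = { +, [, ] }.

{ +, [, ] }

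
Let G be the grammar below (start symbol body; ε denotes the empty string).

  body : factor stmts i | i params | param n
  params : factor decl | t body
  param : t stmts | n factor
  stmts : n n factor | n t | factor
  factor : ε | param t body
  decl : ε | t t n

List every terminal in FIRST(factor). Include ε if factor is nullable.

{ n, t, ε }

factor : ε contributes ε.
From factor : param t body: add FIRST(param) = { n, t }.
Union: FIRST(factor) = { n, t, ε }.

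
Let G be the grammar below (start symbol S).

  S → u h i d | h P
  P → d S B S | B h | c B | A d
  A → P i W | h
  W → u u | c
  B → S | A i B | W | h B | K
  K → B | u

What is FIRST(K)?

{ c, d, h, u }

From K → B: add FIRST(B) = { c, d, h, u }.
K → u contributes {u}.
Union: FIRST(K) = { c, d, h, u }.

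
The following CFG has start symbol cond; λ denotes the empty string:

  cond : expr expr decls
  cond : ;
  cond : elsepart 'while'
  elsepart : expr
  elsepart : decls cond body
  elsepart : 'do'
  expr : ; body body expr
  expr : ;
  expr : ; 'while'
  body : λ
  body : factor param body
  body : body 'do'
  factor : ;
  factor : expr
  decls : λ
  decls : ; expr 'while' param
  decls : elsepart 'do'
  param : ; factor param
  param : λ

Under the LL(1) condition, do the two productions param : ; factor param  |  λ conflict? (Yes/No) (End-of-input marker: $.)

Yes

FIRST(; factor param) = { ; } and FIRST(λ) = { λ }.
The second alternative is nullable and FOLLOW(param) = { $, 'do', 'while', ; } shares ; with FIRST of the first — conflict.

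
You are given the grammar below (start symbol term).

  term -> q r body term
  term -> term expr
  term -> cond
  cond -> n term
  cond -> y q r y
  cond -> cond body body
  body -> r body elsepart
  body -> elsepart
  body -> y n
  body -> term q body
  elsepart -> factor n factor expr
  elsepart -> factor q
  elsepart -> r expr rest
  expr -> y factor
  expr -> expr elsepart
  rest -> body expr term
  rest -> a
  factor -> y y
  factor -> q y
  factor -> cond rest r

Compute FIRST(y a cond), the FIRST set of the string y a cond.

{ y }

y is a terminal; add {y} and stop.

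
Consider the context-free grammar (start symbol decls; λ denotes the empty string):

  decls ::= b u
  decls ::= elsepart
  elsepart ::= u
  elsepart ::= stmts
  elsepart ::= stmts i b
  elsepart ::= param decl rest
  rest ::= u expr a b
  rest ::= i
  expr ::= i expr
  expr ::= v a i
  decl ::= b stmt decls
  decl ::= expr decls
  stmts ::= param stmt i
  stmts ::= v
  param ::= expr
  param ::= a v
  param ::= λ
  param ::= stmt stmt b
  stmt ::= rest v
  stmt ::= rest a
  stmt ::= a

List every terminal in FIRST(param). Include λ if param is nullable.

From param ::= expr: add FIRST(expr) = { i, v }.
param ::= a v contributes {a}.
param ::= λ contributes λ.
From param ::= stmt stmt b: add FIRST(stmt) = { a, i, u }.
Union: FIRST(param) = { a, i, u, v, λ }.

{ a, i, u, v, λ }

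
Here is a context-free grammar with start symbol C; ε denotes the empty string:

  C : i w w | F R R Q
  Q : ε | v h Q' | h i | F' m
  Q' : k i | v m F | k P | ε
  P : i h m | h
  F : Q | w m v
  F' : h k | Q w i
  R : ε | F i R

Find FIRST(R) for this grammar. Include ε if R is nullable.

{ h, i, v, w, ε }

R : ε contributes ε.
From R : F i R: F nullable, take FIRST(F) ∪ {i} = { h, i, v, w }.
Union: FIRST(R) = { h, i, v, w, ε }.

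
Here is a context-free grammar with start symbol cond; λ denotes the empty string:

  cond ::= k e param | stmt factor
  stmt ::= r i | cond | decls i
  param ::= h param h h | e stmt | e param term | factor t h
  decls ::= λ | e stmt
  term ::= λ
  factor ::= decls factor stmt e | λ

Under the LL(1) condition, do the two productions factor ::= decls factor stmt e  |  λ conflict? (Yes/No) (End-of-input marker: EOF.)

FIRST(decls factor stmt e) = { e, i, k, r } and FIRST(λ) = { λ }.
The second alternative is nullable and FOLLOW(factor) = { EOF, e, h, i, k, r, t } shares e with FIRST of the first — conflict.

Yes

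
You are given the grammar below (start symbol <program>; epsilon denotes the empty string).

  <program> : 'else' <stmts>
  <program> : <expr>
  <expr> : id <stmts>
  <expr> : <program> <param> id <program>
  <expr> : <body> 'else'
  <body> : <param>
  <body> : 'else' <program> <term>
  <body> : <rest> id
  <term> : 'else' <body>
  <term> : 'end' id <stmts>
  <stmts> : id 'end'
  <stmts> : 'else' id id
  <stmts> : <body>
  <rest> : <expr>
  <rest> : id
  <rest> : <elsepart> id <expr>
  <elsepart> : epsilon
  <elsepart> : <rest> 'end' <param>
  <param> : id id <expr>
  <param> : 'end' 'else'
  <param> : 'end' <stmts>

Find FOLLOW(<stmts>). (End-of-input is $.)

In <program> : 'else' <stmts>: <stmts> is at the end, add FOLLOW(<program>) = { $, 'else', 'end', id }.
In <expr> : id <stmts>: <stmts> is at the end, add FOLLOW(<expr>) = { $, 'else', 'end', id }.
In <term> : 'end' id <stmts>: <stmts> is at the end, add FOLLOW(<term>) = { $, 'else', 'end', id }.
In <param> : 'end' <stmts>: <stmts> is at the end, add FOLLOW(<param>) = { $, 'else', 'end', id }.
Union: FOLLOW(<stmts>) = { $, 'else', 'end', id }.

{ $, 'else', 'end', id }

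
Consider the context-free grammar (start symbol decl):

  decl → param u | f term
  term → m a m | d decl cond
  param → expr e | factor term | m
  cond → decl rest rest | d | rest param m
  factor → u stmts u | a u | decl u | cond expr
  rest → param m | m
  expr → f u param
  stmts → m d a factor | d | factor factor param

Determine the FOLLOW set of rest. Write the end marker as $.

{ $, a, d, e, f, m, u }

In cond → decl rest rest: add FIRST(rest) = { a, d, f, m, u }.
In cond → decl rest rest: rest is at the end, add FOLLOW(cond) = { $, a, d, e, f, m, u }.
In cond → rest param m: add FIRST(param m) = { a, d, f, m, u }.
Union: FOLLOW(rest) = { $, a, d, e, f, m, u }.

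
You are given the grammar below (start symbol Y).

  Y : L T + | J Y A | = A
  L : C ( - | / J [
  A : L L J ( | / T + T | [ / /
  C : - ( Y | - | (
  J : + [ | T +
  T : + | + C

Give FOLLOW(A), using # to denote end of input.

In Y : J Y A: A is at the end, add FOLLOW(Y) = { #, (, +, -, /, [ }.
In Y : = A: A is at the end, add FOLLOW(Y) = { #, (, +, -, /, [ }.
Union: FOLLOW(A) = { #, (, +, -, /, [ }.

{ #, (, +, -, /, [ }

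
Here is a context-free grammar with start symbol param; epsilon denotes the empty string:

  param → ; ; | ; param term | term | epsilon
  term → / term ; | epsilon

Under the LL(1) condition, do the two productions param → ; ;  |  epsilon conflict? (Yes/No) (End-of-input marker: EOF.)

FIRST(; ;) = { ; } and FIRST(epsilon) = { epsilon }.
The second is nullable but FOLLOW(param) = { EOF, / } is disjoint from FIRST of the first.

No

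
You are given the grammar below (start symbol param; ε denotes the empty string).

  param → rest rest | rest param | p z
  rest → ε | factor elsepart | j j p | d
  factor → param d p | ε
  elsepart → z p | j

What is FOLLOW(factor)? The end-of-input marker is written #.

{ j, z }

In rest → factor elsepart: add FIRST(elsepart) = { j, z }.
Union: FOLLOW(factor) = { j, z }.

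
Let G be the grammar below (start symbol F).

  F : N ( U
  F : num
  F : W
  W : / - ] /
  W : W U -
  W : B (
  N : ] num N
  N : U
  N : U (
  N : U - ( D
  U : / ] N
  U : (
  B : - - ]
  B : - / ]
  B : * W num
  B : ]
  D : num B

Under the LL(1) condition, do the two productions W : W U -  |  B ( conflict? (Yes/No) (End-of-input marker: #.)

FIRST(W U -) = { *, -, /, ] } and FIRST(B () = { *, -, ] }.
Both contain *, so the two alternatives are not disjoint — LL(1) conflict.

Yes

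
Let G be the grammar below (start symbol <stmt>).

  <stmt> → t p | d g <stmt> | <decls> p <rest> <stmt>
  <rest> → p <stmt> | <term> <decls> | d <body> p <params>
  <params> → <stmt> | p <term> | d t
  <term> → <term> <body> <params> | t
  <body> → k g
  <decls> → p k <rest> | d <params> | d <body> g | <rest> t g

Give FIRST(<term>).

{ t }

From <term> → <term> <body> <params>: add FIRST(<term>) = { t }.
<term> → t contributes {t}.
Union: FIRST(<term>) = { t }.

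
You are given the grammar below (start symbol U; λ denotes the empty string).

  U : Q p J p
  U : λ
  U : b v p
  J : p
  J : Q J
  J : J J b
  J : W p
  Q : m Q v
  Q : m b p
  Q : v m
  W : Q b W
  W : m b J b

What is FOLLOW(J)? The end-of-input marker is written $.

In U : Q p J p: add FIRST(p) = { p }.
In J : Q J: J is at the end, add FOLLOW(J) = { b, m, p, v }.
In J : J J b: add FIRST(J b) = { m, p, v }.
In J : J J b: add FIRST(b) = { b }.
In W : m b J b: add FIRST(b) = { b }.
Union: FOLLOW(J) = { b, m, p, v }.

{ b, m, p, v }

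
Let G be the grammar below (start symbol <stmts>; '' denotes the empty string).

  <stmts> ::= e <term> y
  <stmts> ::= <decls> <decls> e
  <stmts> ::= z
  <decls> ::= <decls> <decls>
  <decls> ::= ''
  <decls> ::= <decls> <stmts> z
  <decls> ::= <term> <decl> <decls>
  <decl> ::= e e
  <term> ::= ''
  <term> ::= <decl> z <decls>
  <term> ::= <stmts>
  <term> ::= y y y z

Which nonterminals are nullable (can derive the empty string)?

Directly nullable (have an ''-production): <decls>, <term>.
No other nonterminal has a production whose RHS symbols are all nullable.

{ <decls>, <term> }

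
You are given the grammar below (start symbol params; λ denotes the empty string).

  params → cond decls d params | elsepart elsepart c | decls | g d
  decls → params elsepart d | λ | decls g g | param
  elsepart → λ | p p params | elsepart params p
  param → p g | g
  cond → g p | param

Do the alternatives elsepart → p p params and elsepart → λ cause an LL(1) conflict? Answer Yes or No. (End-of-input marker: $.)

FIRST(p p params) = { p } and FIRST(λ) = { λ }.
The second alternative is nullable and FOLLOW(elsepart) = { c, d, g, p } shares p with FIRST of the first — conflict.

Yes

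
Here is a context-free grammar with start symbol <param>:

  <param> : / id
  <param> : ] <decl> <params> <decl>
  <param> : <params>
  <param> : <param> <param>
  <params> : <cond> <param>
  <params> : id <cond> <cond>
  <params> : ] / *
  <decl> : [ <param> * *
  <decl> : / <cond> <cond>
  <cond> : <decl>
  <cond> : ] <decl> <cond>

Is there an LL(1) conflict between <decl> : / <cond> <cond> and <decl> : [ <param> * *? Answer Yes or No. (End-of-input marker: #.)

No

FIRST(/ <cond> <cond>) = { / } and FIRST([ <param> * *) = { [ }.
The FIRST sets are disjoint and neither alternative is nullable — no conflict.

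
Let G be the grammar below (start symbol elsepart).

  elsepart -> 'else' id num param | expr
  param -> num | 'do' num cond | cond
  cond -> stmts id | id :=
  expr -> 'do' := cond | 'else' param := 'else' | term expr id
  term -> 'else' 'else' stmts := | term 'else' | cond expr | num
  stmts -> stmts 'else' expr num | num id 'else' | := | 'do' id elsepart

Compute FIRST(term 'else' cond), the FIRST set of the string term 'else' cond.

{ 'do', 'else', :=, id, num }

Add FIRST(term) = { 'do', 'else', :=, id, num }; term is not nullable, stop.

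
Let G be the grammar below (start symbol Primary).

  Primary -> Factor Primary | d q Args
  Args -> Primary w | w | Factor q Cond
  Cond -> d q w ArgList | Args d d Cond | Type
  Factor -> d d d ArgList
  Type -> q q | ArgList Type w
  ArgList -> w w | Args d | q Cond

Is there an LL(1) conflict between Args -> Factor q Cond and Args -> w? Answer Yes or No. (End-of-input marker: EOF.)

FIRST(Factor q Cond) = { d } and FIRST(w) = { w }.
The FIRST sets are disjoint and neither alternative is nullable — no conflict.

No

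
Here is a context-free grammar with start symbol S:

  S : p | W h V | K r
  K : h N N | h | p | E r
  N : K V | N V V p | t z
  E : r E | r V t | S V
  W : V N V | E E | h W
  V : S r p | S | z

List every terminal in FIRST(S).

{ h, p, r, z }

S : p contributes {p}.
From S : W h V: add FIRST(W) = { h, p, r, z }.
From S : K r: add FIRST(K) = { h, p, r, z }.
Union: FIRST(S) = { h, p, r, z }.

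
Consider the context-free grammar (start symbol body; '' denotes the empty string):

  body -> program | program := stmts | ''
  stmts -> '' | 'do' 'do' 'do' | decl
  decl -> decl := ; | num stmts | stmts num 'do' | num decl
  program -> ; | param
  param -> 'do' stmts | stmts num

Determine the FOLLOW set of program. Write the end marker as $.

{ $, := }

In body -> program: program is at the end, add FOLLOW(body) = { $ }.
In body -> program := stmts: add FIRST(:= stmts) = { := }.
Union: FOLLOW(program) = { $, := }.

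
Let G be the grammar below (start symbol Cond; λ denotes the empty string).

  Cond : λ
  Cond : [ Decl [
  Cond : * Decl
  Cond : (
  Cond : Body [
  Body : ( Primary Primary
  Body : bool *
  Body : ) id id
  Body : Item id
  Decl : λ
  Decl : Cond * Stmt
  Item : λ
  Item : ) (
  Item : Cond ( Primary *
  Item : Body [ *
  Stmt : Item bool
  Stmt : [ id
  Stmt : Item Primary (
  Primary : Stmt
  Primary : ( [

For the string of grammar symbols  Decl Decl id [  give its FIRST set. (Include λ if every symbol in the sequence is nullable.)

{ (, ), *, [, bool, id }

Add FIRST(Decl)\{λ} = { (, ), *, [, bool, id }; Decl is nullable, continue.
Add FIRST(Decl)\{λ} = { (, ), *, [, bool, id }; Decl is nullable, continue.
id is a terminal; add {id} and stop.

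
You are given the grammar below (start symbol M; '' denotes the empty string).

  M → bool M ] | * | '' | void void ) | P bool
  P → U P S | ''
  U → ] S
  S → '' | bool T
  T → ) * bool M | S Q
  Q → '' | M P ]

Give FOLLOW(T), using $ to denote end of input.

In S → bool T: T is at the end, add FOLLOW(S) = { *, ], bool, void }.
Union: FOLLOW(T) = { *, ], bool, void }.

{ *, ], bool, void }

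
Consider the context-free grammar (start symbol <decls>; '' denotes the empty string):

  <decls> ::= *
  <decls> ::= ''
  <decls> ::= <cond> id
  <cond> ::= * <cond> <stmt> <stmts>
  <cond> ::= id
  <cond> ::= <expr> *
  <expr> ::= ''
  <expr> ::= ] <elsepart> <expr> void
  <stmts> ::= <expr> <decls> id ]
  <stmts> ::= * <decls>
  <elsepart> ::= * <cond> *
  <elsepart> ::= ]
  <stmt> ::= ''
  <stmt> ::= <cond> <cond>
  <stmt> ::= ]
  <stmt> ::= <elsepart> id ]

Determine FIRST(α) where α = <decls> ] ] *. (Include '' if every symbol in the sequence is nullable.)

Add FIRST(<decls>)\{''} = { *, ], id }; <decls> is nullable, continue.
] is a terminal; add {]} and stop.

{ *, ], id }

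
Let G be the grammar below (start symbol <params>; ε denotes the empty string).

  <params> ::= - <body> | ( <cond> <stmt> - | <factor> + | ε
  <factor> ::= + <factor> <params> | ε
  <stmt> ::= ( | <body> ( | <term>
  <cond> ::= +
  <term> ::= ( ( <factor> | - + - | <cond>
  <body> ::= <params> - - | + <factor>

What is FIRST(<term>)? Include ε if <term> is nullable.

{ (, +, - }

<term> ::= ( ( <factor> contributes {(}.
<term> ::= - + - contributes {-}.
From <term> ::= <cond>: add FIRST(<cond>) = { + }.
Union: FIRST(<term>) = { (, +, - }.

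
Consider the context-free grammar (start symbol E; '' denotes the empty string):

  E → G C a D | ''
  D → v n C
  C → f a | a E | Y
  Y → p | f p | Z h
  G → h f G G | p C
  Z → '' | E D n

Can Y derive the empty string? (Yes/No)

Nullable nonterminals: E, Z.
No production of Y has an RHS whose symbols are all nullable, so Y is not nullable.

No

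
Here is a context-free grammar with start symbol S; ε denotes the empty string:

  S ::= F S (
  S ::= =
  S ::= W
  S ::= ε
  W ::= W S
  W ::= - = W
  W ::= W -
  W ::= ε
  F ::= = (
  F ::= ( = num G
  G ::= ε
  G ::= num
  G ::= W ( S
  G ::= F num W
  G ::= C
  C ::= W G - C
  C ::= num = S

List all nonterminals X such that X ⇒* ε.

{ G, S, W }

Directly nullable (have an ε-production): S, W, G.
No other nonterminal has a production whose RHS symbols are all nullable.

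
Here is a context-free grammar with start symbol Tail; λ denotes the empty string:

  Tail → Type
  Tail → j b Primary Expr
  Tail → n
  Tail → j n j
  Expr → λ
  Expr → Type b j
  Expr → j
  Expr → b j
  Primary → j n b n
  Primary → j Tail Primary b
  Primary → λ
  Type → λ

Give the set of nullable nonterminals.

{ Expr, Primary, Tail, Type }

Directly nullable (have an λ-production): Expr, Primary, Type.
Tail → Type with every symbol nullable, so Tail is nullable.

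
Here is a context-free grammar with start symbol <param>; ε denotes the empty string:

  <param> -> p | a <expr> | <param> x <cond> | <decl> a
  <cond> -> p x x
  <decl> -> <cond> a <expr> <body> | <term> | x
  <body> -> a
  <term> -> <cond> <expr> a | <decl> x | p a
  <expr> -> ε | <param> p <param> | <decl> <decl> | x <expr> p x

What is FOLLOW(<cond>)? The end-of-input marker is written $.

In <param> -> <param> x <cond>: <cond> is at the end, add FOLLOW(<param>) = { $, a, p, x }.
In <decl> -> <cond> a <expr> <body>: add FIRST(a <expr> <body>) = { a }.
In <term> -> <cond> <expr> a: add FIRST(<expr> a) = { a, p, x }.
Union: FOLLOW(<cond>) = { $, a, p, x }.

{ $, a, p, x }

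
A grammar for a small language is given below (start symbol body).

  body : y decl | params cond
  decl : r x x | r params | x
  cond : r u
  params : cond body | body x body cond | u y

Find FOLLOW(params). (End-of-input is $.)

In body : params cond: add FIRST(cond) = { r }.
In decl : r params: params is at the end, add FOLLOW(decl) = { $, r, x }.
Union: FOLLOW(params) = { $, r, x }.

{ $, r, x }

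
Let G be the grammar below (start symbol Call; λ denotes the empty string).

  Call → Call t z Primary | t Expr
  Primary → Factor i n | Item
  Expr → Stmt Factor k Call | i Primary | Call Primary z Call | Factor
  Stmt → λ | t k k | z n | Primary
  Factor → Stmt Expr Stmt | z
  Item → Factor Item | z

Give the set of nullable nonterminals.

Directly nullable (have an λ-production): Stmt.
No other nonterminal has a production whose RHS symbols are all nullable.

{ Stmt }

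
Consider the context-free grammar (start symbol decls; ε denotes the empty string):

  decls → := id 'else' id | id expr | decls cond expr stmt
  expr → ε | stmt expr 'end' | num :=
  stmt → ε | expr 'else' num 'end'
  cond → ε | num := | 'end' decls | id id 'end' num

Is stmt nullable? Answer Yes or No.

stmt has an ε-production, so stmt ⇒ ε.

Yes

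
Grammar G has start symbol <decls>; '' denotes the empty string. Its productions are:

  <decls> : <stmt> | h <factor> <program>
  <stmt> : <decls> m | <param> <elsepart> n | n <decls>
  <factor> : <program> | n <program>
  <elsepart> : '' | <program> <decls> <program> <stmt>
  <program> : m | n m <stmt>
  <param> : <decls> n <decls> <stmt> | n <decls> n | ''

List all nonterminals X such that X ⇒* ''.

Directly nullable (have an ''-production): <elsepart>, <param>.
No other nonterminal has a production whose RHS symbols are all nullable.

{ <elsepart>, <param> }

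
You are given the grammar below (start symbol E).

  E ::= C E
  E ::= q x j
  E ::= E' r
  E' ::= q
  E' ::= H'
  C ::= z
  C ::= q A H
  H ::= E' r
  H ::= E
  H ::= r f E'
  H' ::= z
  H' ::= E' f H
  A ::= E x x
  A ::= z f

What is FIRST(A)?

{ q, z }

From A ::= E x x: add FIRST(E) = { q, z }.
A ::= z f contributes {z}.
Union: FIRST(A) = { q, z }.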